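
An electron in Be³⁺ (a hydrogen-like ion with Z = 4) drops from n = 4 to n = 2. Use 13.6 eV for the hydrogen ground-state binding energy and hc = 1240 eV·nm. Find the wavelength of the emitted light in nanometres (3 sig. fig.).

30.4 nm

For Z = 4 the level energies scale as Z², so the effective Rydberg energy is 13.6 × 16 = 217.6 eV.
ΔE = 217.6 × (1/2² − 1/4²) = 217.6 × 0.1875 = 40.80 eV.
λ = hc/ΔE = 1240 / 40.80 = 30.4 nm.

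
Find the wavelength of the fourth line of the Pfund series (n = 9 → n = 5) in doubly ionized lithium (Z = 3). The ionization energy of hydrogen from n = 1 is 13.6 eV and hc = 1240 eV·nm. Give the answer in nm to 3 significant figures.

366 nm

The Pfund series terminates on n_f = 5; the fourth line has n_i = 5+4 = 9.
ΔE = 122.4 × (1/5² − 1/9²) = 3.385 eV.
λ = 1240 / 3.385 = 366 nm.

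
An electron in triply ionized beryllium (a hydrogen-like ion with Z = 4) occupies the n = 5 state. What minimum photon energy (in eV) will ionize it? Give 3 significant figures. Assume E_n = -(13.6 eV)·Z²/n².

E_n = −13.6 Z²/n² = −217.6/n² eV for Z = 4.
E_5 = −217.6/25 = −8.70 eV, so ionization (to E = 0) requires 8.70 eV.

8.70 eV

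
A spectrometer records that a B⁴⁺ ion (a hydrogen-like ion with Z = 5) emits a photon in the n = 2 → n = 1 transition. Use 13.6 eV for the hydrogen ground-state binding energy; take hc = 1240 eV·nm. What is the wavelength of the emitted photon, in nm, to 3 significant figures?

4.86 nm

For Z = 5 the level energies scale as Z², so the effective Rydberg energy is 13.6 × 25 = 340.0 eV.
ΔE = 340.0 × (1/1² − 1/2²) = 340.0 × 0.7500 = 255.0 eV.
λ = hc/ΔE = 1240 / 255.0 = 4.86 nm.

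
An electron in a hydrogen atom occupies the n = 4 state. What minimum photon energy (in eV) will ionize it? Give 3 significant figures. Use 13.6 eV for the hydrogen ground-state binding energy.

E_4 = −13.60/16 = −0.850 eV, so ionization (to E = 0) requires 0.850 eV.

0.850 eV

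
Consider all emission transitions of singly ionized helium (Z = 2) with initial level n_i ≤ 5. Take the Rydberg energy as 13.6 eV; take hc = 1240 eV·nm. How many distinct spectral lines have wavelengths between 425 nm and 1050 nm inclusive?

Enumerate all n_i → n_f pairs with 1 ≤ n_f < n_i ≤ 5 and compute λ = 1240 / [13.6·4·(1/n_f² − 1/n_i²)].
Lines falling in [425, 1050] nm: 4→3 (468.9 nm), 5→4 (1013 nm).

2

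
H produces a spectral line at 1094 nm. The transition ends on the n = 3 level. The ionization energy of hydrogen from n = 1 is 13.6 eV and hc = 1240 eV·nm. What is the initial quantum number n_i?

The photon energy is ΔE = hc/λ = 1240 / 1094 = 1.133 eV.
With Z = 1, ΔE = 13.60 × (1/n_f² − 1/n_i²), so 1/n_f² − 1/n_i² = 0.08334.
With n_f = 3: 1/n_i² = 1/9 − 0.08334 = 0.02777, so n_i ≈ 6.00.

n_i = 6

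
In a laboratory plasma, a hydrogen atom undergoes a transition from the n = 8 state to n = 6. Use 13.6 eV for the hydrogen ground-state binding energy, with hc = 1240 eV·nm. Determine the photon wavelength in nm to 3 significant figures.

ΔE = 13.60 × (1/6² − 1/8²) = 13.60 × 0.01215 = 0.1653 eV.
λ = hc/ΔE = 1240 / 0.1653 = 7500 nm.

7500 nm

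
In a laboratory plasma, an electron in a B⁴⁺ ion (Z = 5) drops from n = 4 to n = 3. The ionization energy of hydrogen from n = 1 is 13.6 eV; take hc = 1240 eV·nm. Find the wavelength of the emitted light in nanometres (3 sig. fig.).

75.0 nm

For Z = 5 the level energies scale as Z², so the effective Rydberg energy is 13.6 × 25 = 340.0 eV.
ΔE = 340.0 × (1/3² − 1/4²) = 340.0 × 0.04861 = 16.53 eV.
λ = hc/ΔE = 1240 / 16.53 = 75.0 nm.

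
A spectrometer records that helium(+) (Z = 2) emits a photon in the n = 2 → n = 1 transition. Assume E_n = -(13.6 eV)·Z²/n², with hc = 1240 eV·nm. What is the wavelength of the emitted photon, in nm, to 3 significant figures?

30.4 nm

For Z = 2 the level energies scale as Z², so the effective Rydberg energy is 13.6 × 4 = 54.40 eV.
ΔE = 54.40 × (1/1² − 1/2²) = 54.40 × 0.7500 = 40.80 eV.
λ = hc/ΔE = 1240 / 40.80 = 30.4 nm.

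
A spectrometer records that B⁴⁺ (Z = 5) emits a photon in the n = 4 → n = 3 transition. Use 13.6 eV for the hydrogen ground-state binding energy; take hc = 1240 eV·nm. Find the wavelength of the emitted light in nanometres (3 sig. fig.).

75.0 nm

For Z = 5 the level energies scale as Z², so the effective Rydberg energy is 13.6 × 25 = 340.0 eV.
ΔE = 340.0 × (1/3² − 1/4²) = 340.0 × 0.04861 = 16.53 eV.
λ = hc/ΔE = 1240 / 16.53 = 75.0 nm.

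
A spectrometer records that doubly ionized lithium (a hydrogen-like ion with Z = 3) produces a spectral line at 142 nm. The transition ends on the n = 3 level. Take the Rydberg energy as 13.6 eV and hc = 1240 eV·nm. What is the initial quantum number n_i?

n_i = 5

The photon energy is ΔE = hc/λ = 1240 / 142 = 8.732 eV.
With Z = 3, ΔE = 122.4 × (1/n_f² − 1/n_i²), so 1/n_f² − 1/n_i² = 0.07134.
With n_f = 3: 1/n_i² = 1/9 − 0.07134 = 0.03977, so n_i ≈ 5.01.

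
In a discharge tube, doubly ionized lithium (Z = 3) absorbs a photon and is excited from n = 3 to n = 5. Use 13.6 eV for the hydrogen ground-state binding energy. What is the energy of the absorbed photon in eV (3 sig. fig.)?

8.70 eV

The Bohr energies scale as Z², so for Z = 3: E_n = −122.4/n² eV.
E_5 = −122.4/25 = −4.896 eV and E_3 = −122.4/9 = −13.60 eV.
The photon energy is |E_5 − E_3| = 8.70 eV.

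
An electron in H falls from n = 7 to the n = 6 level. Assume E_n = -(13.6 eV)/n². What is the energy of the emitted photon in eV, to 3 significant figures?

E_7 = −13.60/49 = −0.2776 eV and E_6 = −13.60/36 = −0.3778 eV.
The photon energy is |E_7 − E_6| = 0.100 eV.

0.100 eV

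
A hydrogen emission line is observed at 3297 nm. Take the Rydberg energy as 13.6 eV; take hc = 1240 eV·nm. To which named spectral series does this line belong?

ΔE = 1240/3297 = 0.3761 eV.
This matches 13.6 × (1/5² − 1/9²), so n_f = 5: the Pfund series.

Pfund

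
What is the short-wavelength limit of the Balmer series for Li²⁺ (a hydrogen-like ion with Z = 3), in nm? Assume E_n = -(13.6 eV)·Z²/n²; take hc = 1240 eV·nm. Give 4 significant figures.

40.52 nm

The Balmer series has lower level n_f = 2; the series limit corresponds to n_i → ∞.
ΔE_max = 13.6 × 9 / 2² = 30.60 eV.
λ_min = 1240 / 30.60 = 40.52 nm.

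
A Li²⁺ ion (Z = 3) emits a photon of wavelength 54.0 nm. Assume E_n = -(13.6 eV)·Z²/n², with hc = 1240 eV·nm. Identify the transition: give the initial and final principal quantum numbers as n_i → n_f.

n_i = 4, n_f = 2

The photon energy is ΔE = hc/λ = 1240 / 54.0 = 22.96 eV.
With Z = 3, ΔE = 122.4 × (1/n_f² − 1/n_i²), so 1/n_f² − 1/n_i² = 0.1876.
Trying n_f = 2 gives 1/n_i² = 0.06239, i.e. n_i ≈ 4; this pair matches.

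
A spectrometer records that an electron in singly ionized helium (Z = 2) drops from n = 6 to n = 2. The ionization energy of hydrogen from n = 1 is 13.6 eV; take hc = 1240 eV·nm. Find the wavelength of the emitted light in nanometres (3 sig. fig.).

103 nm

For Z = 2 the level energies scale as Z², so the effective Rydberg energy is 13.6 × 4 = 54.40 eV.
ΔE = 54.40 × (1/2² − 1/6²) = 54.40 × 0.2222 = 12.09 eV.
λ = hc/ΔE = 1240 / 12.09 = 103 nm.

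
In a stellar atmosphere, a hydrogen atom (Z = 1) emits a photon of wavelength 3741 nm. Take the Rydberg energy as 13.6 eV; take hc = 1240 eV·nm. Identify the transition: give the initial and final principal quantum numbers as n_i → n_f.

n_i = 8, n_f = 5

The photon energy is ΔE = hc/λ = 1240 / 3741 = 0.3315 eV.
With Z = 1, ΔE = 13.60 × (1/n_f² − 1/n_i²), so 1/n_f² − 1/n_i² = 0.02437.
Trying n_f = 5 gives 1/n_i² = 0.01563, i.e. n_i ≈ 8; this pair matches.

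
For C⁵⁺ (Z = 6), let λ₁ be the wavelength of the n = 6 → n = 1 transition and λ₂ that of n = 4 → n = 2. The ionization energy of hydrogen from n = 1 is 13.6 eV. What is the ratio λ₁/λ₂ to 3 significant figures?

0.193

λ ∝ 1/ΔE ∝ 1/(1/n_f² − 1/n_i²), and the Z² and hc factors cancel in the ratio.
λ₁/λ₂ = (1/2² − 1/4²)/(1/1² − 1/6²) = 0.1875/0.9722 = 0.193.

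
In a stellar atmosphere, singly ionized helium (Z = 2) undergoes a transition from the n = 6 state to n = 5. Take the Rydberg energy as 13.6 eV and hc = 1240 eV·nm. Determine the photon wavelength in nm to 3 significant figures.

1860 nm

For Z = 2 the level energies scale as Z², so the effective Rydberg energy is 13.6 × 4 = 54.40 eV.
ΔE = 54.40 × (1/5² − 1/6²) = 54.40 × 0.01222 = 0.6649 eV.
λ = hc/ΔE = 1240 / 0.6649 = 1860 nm.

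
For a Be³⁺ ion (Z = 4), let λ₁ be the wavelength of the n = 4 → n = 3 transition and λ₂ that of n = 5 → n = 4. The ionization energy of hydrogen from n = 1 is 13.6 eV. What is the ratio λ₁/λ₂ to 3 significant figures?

0.463

λ ∝ 1/ΔE ∝ 1/(1/n_f² − 1/n_i²), and the Z² and hc factors cancel in the ratio.
λ₁/λ₂ = (1/4² − 1/5²)/(1/3² − 1/4²) = 0.02250/0.04861 = 0.463.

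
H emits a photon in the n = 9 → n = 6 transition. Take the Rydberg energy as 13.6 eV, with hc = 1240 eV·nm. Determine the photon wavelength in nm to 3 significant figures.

ΔE = 13.60 × (1/6² − 1/9²) = 13.60 × 0.01543 = 0.2099 eV.
λ = hc/ΔE = 1240 / 0.2099 = 5910 nm.

5910 nm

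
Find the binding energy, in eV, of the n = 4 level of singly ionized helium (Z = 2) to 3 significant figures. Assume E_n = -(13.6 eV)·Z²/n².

E_n = −13.6 Z²/n² = −54.40/n² eV for Z = 2.
E_4 = −54.40/16 = −3.40 eV, so ionization (to E = 0) requires 3.40 eV.

3.40 eV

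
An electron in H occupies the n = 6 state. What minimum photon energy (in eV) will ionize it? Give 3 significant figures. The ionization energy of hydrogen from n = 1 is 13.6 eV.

0.378 eV

E_6 = −13.60/36 = −0.378 eV, so ionization (to E = 0) requires 0.378 eV.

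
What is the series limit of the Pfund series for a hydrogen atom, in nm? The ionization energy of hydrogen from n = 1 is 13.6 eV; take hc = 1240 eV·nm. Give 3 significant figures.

The Pfund series has lower level n_f = 5; the series limit corresponds to n_i → ∞.
ΔE_max = 13.6 × 1 / 5² = 0.5440 eV.
λ_min = 1240 / 0.5440 = 2280 nm.

2280 nm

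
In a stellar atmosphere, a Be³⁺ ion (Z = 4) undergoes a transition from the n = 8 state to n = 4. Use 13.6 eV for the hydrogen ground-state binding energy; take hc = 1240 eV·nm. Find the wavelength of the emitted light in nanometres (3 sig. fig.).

122 nm

For Z = 4 the level energies scale as Z², so the effective Rydberg energy is 13.6 × 16 = 217.6 eV.
ΔE = 217.6 × (1/4² − 1/8²) = 217.6 × 0.04688 = 10.20 eV.
λ = hc/ΔE = 1240 / 10.20 = 122 nm.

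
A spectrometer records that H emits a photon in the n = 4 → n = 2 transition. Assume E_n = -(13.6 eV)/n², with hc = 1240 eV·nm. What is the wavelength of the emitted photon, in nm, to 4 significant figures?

ΔE = 13.60 × (1/2² − 1/4²) = 13.60 × 0.1875 = 2.550 eV.
λ = hc/ΔE = 1240 / 2.550 = 486.3 nm.

486.3 nm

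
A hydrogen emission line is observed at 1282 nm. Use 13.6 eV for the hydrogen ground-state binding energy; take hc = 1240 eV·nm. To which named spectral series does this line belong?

ΔE = 1240/1282 = 0.9672 eV.
This matches 13.6 × (1/3² − 1/5²), so n_f = 3: the Paschen series.

Paschen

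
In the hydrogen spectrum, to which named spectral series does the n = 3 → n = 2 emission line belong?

Balmer

The series is set by the lower level: n_f = 2 is the Balmer series.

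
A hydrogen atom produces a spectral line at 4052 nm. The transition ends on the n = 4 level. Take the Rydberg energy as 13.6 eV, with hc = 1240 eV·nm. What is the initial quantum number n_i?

n_i = 5

The photon energy is ΔE = hc/λ = 1240 / 4052 = 0.3060 eV.
With Z = 1, ΔE = 13.60 × (1/n_f² − 1/n_i²), so 1/n_f² − 1/n_i² = 0.02250.
With n_f = 4: 1/n_i² = 1/16 − 0.02250 = 0.04000, so n_i ≈ 5.00.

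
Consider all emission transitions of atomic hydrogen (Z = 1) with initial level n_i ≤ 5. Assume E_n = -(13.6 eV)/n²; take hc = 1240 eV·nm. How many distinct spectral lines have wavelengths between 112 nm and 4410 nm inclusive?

Enumerate all n_i → n_f pairs with 1 ≤ n_f < n_i ≤ 5 and compute λ = 1240 / [13.6·1·(1/n_f² − 1/n_i²)].
Lines falling in [112, 4410] nm: 2→1 (121.6 nm), 5→2 (434.2 nm), 4→2 (486.3 nm), 3→2 (656.5 nm), 5→3 (1282 nm), 4→3 (1876 nm), 5→4 (4052 nm).

7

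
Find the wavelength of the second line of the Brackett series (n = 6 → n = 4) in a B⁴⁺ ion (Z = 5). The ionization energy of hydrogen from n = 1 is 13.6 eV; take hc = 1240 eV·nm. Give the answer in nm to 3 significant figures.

The Brackett series terminates on n_f = 4; the second line has n_i = 4+2 = 6.
ΔE = 340.0 × (1/4² − 1/6²) = 11.81 eV.
λ = 1240 / 11.81 = 105 nm.

105 nm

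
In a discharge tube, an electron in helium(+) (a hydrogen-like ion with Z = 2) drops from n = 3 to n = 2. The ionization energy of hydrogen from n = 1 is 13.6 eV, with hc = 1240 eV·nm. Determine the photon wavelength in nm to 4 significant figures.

164.1 nm

For Z = 2 the level energies scale as Z², so the effective Rydberg energy is 13.6 × 4 = 54.40 eV.
ΔE = 54.40 × (1/2² − 1/3²) = 54.40 × 0.1389 = 7.556 eV.
λ = hc/ΔE = 1240 / 7.556 = 164.1 nm.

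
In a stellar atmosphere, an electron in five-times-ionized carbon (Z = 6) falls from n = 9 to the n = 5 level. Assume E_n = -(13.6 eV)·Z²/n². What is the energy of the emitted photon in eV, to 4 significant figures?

The Bohr energies scale as Z², so for Z = 6: E_n = −489.6/n² eV.
E_9 = −489.6/81 = −6.044 eV and E_5 = −489.6/25 = −19.58 eV.
The photon energy is |E_9 − E_5| = 13.54 eV.

13.54 eV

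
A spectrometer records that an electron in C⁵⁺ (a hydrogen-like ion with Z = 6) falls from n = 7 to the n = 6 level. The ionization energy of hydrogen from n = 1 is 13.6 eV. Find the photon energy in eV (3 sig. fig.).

3.61 eV

The Bohr energies scale as Z², so for Z = 6: E_n = −489.6/n² eV.
E_7 = −489.6/49 = −9.992 eV and E_6 = −489.6/36 = −13.60 eV.
The photon energy is |E_7 − E_6| = 3.61 eV.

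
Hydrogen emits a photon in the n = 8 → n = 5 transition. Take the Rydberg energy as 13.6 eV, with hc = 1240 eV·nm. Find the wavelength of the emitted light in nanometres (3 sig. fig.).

ΔE = 13.60 × (1/5² − 1/8²) = 13.60 × 0.02438 = 0.3315 eV.
λ = hc/ΔE = 1240 / 0.3315 = 3740 nm.

3740 nm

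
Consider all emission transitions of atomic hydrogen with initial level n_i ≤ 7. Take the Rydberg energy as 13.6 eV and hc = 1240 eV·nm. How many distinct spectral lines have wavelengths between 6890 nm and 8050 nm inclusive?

1

Enumerate all n_i → n_f pairs with 1 ≤ n_f < n_i ≤ 7 and compute λ = 1240 / [13.6·1·(1/n_f² − 1/n_i²)].
Lines falling in [6890, 8050] nm: 6→5 (7460 nm).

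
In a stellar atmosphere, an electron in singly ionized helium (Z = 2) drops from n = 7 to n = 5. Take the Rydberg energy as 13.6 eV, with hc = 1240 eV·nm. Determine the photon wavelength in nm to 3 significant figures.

1160 nm

For Z = 2 the level energies scale as Z², so the effective Rydberg energy is 13.6 × 4 = 54.40 eV.
ΔE = 54.40 × (1/5² − 1/7²) = 54.40 × 0.01959 = 1.066 eV.
λ = hc/ΔE = 1240 / 1.066 = 1160 nm.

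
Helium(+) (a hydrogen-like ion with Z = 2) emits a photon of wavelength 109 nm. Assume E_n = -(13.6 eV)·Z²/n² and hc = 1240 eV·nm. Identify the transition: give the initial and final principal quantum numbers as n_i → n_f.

n_i = 5, n_f = 2

The photon energy is ΔE = hc/λ = 1240 / 109 = 11.38 eV.
With Z = 2, ΔE = 54.40 × (1/n_f² − 1/n_i²), so 1/n_f² − 1/n_i² = 0.2091.
Trying n_f = 2 gives 1/n_i² = 0.04088, i.e. n_i ≈ 5; this pair matches.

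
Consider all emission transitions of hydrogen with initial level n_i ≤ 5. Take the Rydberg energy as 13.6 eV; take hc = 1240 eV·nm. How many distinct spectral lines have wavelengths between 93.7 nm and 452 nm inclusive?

Enumerate all n_i → n_f pairs with 1 ≤ n_f < n_i ≤ 5 and compute λ = 1240 / [13.6·1·(1/n_f² − 1/n_i²)].
Lines falling in [93.7, 452] nm: 5→1 (94.98 nm), 4→1 (97.25 nm), 3→1 (102.6 nm), 2→1 (121.6 nm), 5→2 (434.2 nm).

5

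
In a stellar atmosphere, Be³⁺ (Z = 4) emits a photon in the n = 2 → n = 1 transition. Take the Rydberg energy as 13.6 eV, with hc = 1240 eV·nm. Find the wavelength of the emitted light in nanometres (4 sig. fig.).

7.598 nm

For Z = 4 the level energies scale as Z², so the effective Rydberg energy is 13.6 × 16 = 217.6 eV.
ΔE = 217.6 × (1/1² − 1/2²) = 217.6 × 0.7500 = 163.2 eV.
λ = hc/ΔE = 1240 / 163.2 = 7.598 nm.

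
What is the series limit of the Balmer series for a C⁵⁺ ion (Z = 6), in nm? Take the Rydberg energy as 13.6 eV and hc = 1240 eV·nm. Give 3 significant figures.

10.1 nm

The Balmer series has lower level n_f = 2; the series limit corresponds to n_i → ∞.
ΔE_max = 13.6 × 36 / 2² = 122.4 eV.
λ_min = 1240 / 122.4 = 10.1 nm.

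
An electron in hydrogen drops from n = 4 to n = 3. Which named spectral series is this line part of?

Paschen

The series is set by the lower level: n_f = 3 is the Paschen series.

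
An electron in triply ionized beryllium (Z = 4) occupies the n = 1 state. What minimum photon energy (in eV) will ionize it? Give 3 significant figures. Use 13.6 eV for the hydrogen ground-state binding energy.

E_n = −13.6 Z²/n² = −217.6/n² eV for Z = 4.
E_1 = −217.6/1 = −218 eV, so ionization (to E = 0) requires 218 eV.

218 eV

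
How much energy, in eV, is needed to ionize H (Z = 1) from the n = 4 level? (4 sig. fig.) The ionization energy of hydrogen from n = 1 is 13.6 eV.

E_4 = −13.60/16 = −0.8500 eV, so ionization (to E = 0) requires 0.8500 eV.

0.8500 eV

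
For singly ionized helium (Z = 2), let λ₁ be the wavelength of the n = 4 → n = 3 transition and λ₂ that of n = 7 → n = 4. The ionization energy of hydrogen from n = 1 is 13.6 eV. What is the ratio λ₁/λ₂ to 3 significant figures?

λ ∝ 1/ΔE ∝ 1/(1/n_f² − 1/n_i²), and the Z² and hc factors cancel in the ratio.
λ₁/λ₂ = (1/4² − 1/7²)/(1/3² − 1/4²) = 0.04209/0.04861 = 0.866.

0.866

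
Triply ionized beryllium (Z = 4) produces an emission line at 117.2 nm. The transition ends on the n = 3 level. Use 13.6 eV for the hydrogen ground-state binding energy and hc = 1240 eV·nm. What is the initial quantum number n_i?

The photon energy is ΔE = hc/λ = 1240 / 117.2 = 10.58 eV.
With Z = 4, ΔE = 217.6 × (1/n_f² − 1/n_i²), so 1/n_f² − 1/n_i² = 0.04862.
With n_f = 3: 1/n_i² = 1/9 − 0.04862 = 0.06249, so n_i ≈ 4.00.

n_i = 4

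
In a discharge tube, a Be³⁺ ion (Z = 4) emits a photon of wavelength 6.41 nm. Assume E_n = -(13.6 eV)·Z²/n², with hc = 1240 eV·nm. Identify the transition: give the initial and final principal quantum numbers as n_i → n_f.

n_i = 3, n_f = 1

The photon energy is ΔE = hc/λ = 1240 / 6.41 = 193.4 eV.
With Z = 4, ΔE = 217.6 × (1/n_f² − 1/n_i²), so 1/n_f² − 1/n_i² = 0.8890.
Trying n_f = 1 gives 1/n_i² = 0.1110, i.e. n_i ≈ 3; this pair matches.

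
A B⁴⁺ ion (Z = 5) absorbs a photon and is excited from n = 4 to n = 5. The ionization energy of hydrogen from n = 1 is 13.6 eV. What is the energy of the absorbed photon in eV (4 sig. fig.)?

The Bohr energies scale as Z², so for Z = 5: E_n = −340.0/n² eV.
E_5 = −340.0/25 = −13.60 eV and E_4 = −340.0/16 = −21.25 eV.
The photon energy is |E_5 − E_4| = 7.650 eV.

7.650 eV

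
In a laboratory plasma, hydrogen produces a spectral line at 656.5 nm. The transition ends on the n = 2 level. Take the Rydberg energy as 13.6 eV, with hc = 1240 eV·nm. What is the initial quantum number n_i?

The photon energy is ΔE = hc/λ = 1240 / 656.5 = 1.889 eV.
With Z = 1, ΔE = 13.60 × (1/n_f² − 1/n_i²), so 1/n_f² − 1/n_i² = 0.1389.
With n_f = 2: 1/n_i² = 1/4 − 0.1389 = 0.1111, so n_i ≈ 3.00.

n_i = 3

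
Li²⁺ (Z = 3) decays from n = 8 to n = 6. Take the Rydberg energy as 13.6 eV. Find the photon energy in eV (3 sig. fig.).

1.49 eV

The Bohr energies scale as Z², so for Z = 3: E_n = −122.4/n² eV.
E_8 = −122.4/64 = −1.913 eV and E_6 = −122.4/36 = −3.400 eV.
The photon energy is |E_8 − E_6| = 1.49 eV.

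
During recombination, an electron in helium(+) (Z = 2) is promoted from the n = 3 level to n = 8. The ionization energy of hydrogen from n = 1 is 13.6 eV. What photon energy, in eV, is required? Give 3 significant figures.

The Bohr energies scale as Z², so for Z = 2: E_n = −54.40/n² eV.
E_8 = −54.40/64 = −0.8500 eV and E_3 = −54.40/9 = −6.044 eV.
The photon energy is |E_8 − E_3| = 5.19 eV.

5.19 eV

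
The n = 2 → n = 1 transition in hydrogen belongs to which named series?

Lyman

The series is set by the lower level: n_f = 1 is the Lyman series.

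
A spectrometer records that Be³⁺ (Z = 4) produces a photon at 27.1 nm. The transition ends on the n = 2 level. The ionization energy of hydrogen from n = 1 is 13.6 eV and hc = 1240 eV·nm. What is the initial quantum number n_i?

The photon energy is ΔE = hc/λ = 1240 / 27.1 = 45.76 eV.
With Z = 4, ΔE = 217.6 × (1/n_f² − 1/n_i²), so 1/n_f² − 1/n_i² = 0.2103.
With n_f = 2: 1/n_i² = 1/4 − 0.2103 = 0.03972, so n_i ≈ 5.02.

n_i = 5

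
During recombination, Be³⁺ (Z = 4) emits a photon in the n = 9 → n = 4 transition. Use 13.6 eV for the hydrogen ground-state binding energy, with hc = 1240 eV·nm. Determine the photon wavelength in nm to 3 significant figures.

For Z = 4 the level energies scale as Z², so the effective Rydberg energy is 13.6 × 16 = 217.6 eV.
ΔE = 217.6 × (1/4² − 1/9²) = 217.6 × 0.05015 = 10.91 eV.
λ = hc/ΔE = 1240 / 10.91 = 114 nm.

114 nm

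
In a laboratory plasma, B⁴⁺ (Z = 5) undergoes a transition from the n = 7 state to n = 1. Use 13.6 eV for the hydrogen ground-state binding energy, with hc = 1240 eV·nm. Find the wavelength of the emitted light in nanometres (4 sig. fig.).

For Z = 5 the level energies scale as Z², so the effective Rydberg energy is 13.6 × 25 = 340.0 eV.
ΔE = 340.0 × (1/1² − 1/7²) = 340.0 × 0.9796 = 333.1 eV.
λ = hc/ΔE = 1240 / 333.1 = 3.723 nm.

3.723 nm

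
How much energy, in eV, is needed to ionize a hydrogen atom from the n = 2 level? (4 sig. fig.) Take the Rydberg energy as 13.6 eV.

3.400 eV

E_2 = −13.60/4 = −3.400 eV, so ionization (to E = 0) requires 3.400 eV.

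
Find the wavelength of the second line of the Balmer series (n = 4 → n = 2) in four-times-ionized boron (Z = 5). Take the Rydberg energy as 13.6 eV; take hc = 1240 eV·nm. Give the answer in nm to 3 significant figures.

The Balmer series terminates on n_f = 2; the second line has n_i = 2+2 = 4.
ΔE = 340.0 × (1/2² − 1/4²) = 63.75 eV.
λ = 1240 / 63.75 = 19.5 nm.

19.5 nm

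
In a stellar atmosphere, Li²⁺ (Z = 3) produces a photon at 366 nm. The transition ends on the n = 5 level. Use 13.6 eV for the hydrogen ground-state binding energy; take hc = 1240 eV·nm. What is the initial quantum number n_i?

The photon energy is ΔE = hc/λ = 1240 / 366 = 3.388 eV.
With Z = 3, ΔE = 122.4 × (1/n_f² − 1/n_i²), so 1/n_f² − 1/n_i² = 0.02768.
With n_f = 5: 1/n_i² = 1/25 − 0.02768 = 0.01232, so n_i ≈ 9.01.

n_i = 9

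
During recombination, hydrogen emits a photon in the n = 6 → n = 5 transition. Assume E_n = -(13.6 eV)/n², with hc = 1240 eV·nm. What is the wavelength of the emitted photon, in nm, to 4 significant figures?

7460 nm

ΔE = 13.60 × (1/5² − 1/6²) = 13.60 × 0.01222 = 0.1662 eV.
λ = hc/ΔE = 1240 / 0.1662 = 7460 nm.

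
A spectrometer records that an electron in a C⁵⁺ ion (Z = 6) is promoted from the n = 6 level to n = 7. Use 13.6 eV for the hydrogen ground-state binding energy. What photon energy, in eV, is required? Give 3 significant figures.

3.61 eV

The Bohr energies scale as Z², so for Z = 6: E_n = −489.6/n² eV.
E_7 = −489.6/49 = −9.992 eV and E_6 = −489.6/36 = −13.60 eV.
The photon energy is |E_7 − E_6| = 3.61 eV.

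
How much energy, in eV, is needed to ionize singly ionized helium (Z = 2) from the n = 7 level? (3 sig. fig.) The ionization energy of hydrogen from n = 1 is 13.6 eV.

1.11 eV

E_n = −13.6 Z²/n² = −54.40/n² eV for Z = 2.
E_7 = −54.40/49 = −1.11 eV, so ionization (to E = 0) requires 1.11 eV.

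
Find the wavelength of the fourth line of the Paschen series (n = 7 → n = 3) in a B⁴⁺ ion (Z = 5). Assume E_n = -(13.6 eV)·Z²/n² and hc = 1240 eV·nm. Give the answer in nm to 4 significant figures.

40.21 nm

The Paschen series terminates on n_f = 3; the fourth line has n_i = 3+4 = 7.
ΔE = 340.0 × (1/3² − 1/7²) = 30.84 eV.
λ = 1240 / 30.84 = 40.21 nm.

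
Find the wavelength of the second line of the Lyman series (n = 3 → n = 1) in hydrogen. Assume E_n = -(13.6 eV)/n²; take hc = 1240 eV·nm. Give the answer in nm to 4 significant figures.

102.6 nm

The Lyman series terminates on n_f = 1; the second line has n_i = 1+2 = 3.
ΔE = 13.60 × (1/1² − 1/3²) = 12.09 eV.
λ = 1240 / 12.09 = 102.6 nm.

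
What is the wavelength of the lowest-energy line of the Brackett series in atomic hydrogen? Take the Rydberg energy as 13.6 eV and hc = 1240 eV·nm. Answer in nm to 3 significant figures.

4050 nm

The Brackett series terminates on n_f = 4; the first line has n_i = 4+1 = 5.
ΔE = 13.60 × (1/4² − 1/5²) = 0.3060 eV.
λ = 1240 / 0.3060 = 4050 nm.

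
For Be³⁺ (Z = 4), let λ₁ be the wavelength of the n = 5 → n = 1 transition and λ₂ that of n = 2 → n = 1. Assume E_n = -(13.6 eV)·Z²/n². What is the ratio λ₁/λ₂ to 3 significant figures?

0.781

λ ∝ 1/ΔE ∝ 1/(1/n_f² − 1/n_i²), and the Z² and hc factors cancel in the ratio.
λ₁/λ₂ = (1/1² − 1/2²)/(1/1² − 1/5²) = 0.7500/0.9600 = 0.781.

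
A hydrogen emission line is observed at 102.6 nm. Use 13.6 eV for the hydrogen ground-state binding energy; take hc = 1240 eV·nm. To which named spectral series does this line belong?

ΔE = 1240/102.6 = 12.09 eV.
This matches 13.6 × (1/1² − 1/3²), so n_f = 1: the Lyman series.

Lyman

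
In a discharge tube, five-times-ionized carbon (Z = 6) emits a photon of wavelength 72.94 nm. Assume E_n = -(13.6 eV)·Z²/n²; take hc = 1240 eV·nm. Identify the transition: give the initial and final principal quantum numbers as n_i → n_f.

The photon energy is ΔE = hc/λ = 1240 / 72.94 = 17.00 eV.
With Z = 6, ΔE = 489.6 × (1/n_f² − 1/n_i²), so 1/n_f² − 1/n_i² = 0.03472.
Trying n_f = 4 gives 1/n_i² = 0.02778, i.e. n_i ≈ 6; this pair matches.

n_i = 6, n_f = 4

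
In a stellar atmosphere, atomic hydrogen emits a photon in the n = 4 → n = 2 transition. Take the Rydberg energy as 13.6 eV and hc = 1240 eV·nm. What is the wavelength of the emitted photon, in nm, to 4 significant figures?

ΔE = 13.60 × (1/2² − 1/4²) = 13.60 × 0.1875 = 2.550 eV.
λ = hc/ΔE = 1240 / 2.550 = 486.3 nm.

486.3 nm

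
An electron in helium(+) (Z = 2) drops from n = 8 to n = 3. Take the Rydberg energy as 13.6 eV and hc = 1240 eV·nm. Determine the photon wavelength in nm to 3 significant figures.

239 nm

For Z = 2 the level energies scale as Z², so the effective Rydberg energy is 13.6 × 4 = 54.40 eV.
ΔE = 54.40 × (1/3² − 1/8²) = 54.40 × 0.09549 = 5.194 eV.
λ = hc/ΔE = 1240 / 5.194 = 239 nm.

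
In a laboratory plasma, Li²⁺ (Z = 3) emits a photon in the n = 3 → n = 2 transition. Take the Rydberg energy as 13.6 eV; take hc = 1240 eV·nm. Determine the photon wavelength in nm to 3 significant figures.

72.9 nm

For Z = 3 the level energies scale as Z², so the effective Rydberg energy is 13.6 × 9 = 122.4 eV.
ΔE = 122.4 × (1/2² − 1/3²) = 122.4 × 0.1389 = 17.00 eV.
λ = hc/ΔE = 1240 / 17.00 = 72.9 nm.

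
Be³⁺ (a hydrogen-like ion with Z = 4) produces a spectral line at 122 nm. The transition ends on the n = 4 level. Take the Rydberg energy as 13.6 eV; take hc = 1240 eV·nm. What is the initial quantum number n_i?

The photon energy is ΔE = hc/λ = 1240 / 122 = 10.16 eV.
With Z = 4, ΔE = 217.6 × (1/n_f² − 1/n_i²), so 1/n_f² − 1/n_i² = 0.04671.
With n_f = 4: 1/n_i² = 1/16 − 0.04671 = 0.01579, so n_i ≈ 7.96.

n_i = 8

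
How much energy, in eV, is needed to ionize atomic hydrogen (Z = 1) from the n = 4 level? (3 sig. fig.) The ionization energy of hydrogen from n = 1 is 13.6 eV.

E_4 = −13.60/16 = −0.850 eV, so ionization (to E = 0) requires 0.850 eV.

0.850 eV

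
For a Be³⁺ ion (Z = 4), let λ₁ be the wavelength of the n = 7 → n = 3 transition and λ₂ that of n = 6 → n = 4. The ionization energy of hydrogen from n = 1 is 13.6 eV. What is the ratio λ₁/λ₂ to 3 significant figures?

λ ∝ 1/ΔE ∝ 1/(1/n_f² − 1/n_i²), and the Z² and hc factors cancel in the ratio.
λ₁/λ₂ = (1/4² − 1/6²)/(1/3² − 1/7²) = 0.03472/0.09070 = 0.383.

0.383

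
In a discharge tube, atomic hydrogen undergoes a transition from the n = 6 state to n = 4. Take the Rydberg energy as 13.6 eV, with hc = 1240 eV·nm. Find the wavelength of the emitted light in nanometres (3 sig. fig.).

2630 nm

ΔE = 13.60 × (1/4² − 1/6²) = 13.60 × 0.03472 = 0.4722 eV.
λ = hc/ΔE = 1240 / 0.4722 = 2630 nm.
This line belongs to the Brackett series.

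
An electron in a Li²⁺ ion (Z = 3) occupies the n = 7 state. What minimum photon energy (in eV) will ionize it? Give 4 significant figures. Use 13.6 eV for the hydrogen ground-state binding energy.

2.498 eV

E_n = −13.6 Z²/n² = −122.4/n² eV for Z = 3.
E_7 = −122.4/49 = −2.498 eV, so ionization (to E = 0) requires 2.498 eV.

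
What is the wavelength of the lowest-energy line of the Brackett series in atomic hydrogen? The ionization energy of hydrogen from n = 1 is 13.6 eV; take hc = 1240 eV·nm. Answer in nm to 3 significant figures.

The Brackett series terminates on n_f = 4; the first line has n_i = 4+1 = 5.
ΔE = 13.60 × (1/4² − 1/5²) = 0.3060 eV.
λ = 1240 / 0.3060 = 4050 nm.

4050 nm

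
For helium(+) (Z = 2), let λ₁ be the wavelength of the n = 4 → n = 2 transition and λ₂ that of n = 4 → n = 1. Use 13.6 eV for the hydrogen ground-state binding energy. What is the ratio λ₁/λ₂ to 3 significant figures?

λ ∝ 1/ΔE ∝ 1/(1/n_f² − 1/n_i²), and the Z² and hc factors cancel in the ratio.
λ₁/λ₂ = (1/1² − 1/4²)/(1/2² − 1/4²) = 0.9375/0.1875 = 5.00.

5.00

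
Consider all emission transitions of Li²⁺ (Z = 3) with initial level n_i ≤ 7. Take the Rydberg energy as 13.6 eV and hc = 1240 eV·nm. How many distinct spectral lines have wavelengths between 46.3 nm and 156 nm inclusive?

6

Enumerate all n_i → n_f pairs with 1 ≤ n_f < n_i ≤ 7 and compute λ = 1240 / [13.6·9·(1/n_f² − 1/n_i²)].
Lines falling in [46.3, 156] nm: 5→2 (48.24 nm), 4→2 (54.03 nm), 3→2 (72.94 nm), 7→3 (111.7 nm), 6→3 (121.6 nm), 5→3 (142.5 nm).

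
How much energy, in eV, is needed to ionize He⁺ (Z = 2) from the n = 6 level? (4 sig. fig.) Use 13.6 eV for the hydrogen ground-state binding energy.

E_n = −13.6 Z²/n² = −54.40/n² eV for Z = 2.
E_6 = −54.40/36 = −1.511 eV, so ionization (to E = 0) requires 1.511 eV.

1.511 eV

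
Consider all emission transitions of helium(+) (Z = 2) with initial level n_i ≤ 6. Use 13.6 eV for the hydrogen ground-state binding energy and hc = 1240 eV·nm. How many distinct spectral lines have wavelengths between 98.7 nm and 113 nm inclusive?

2

Enumerate all n_i → n_f pairs with 1 ≤ n_f < n_i ≤ 6 and compute λ = 1240 / [13.6·4·(1/n_f² − 1/n_i²)].
Lines falling in [98.7, 113] nm: 6→2 (102.6 nm), 5→2 (108.5 nm).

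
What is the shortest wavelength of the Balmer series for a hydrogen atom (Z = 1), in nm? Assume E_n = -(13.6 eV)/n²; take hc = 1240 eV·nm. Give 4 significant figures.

364.7 nm

The Balmer series has lower level n_f = 2; the series limit corresponds to n_i → ∞.
ΔE_max = 13.6 × 1 / 2² = 3.400 eV.
λ_min = 1240 / 3.400 = 364.7 nm.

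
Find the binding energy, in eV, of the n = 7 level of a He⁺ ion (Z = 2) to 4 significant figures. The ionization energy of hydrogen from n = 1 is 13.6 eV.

1.110 eV

E_n = −13.6 Z²/n² = −54.40/n² eV for Z = 2.
E_7 = −54.40/49 = −1.110 eV, so ionization (to E = 0) requires 1.110 eV.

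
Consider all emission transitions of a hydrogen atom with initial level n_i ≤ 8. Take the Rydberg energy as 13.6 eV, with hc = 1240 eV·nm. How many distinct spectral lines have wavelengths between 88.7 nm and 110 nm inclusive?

Enumerate all n_i → n_f pairs with 1 ≤ n_f < n_i ≤ 8 and compute λ = 1240 / [13.6·1·(1/n_f² − 1/n_i²)].
Lines falling in [88.7, 110] nm: 8→1 (92.62 nm), 7→1 (93.08 nm), 6→1 (93.78 nm), 5→1 (94.98 nm), 4→1 (97.25 nm), 3→1 (102.6 nm).

6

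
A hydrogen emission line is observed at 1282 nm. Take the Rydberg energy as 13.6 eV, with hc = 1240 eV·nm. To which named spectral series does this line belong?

ΔE = 1240/1282 = 0.9672 eV.
This matches 13.6 × (1/3² − 1/5²), so n_f = 3: the Paschen series.

Paschen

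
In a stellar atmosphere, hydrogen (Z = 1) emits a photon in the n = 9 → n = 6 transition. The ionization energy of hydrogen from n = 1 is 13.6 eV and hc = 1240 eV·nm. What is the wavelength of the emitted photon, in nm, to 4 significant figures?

5908 nm

ΔE = 13.60 × (1/6² − 1/9²) = 13.60 × 0.01543 = 0.2099 eV.
λ = hc/ΔE = 1240 / 0.2099 = 5908 nm.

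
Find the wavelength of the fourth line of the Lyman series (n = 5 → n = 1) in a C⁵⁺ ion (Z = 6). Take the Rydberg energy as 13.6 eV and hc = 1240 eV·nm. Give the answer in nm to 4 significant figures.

The Lyman series terminates on n_f = 1; the fourth line has n_i = 1+4 = 5.
ΔE = 489.6 × (1/1² − 1/5²) = 470.0 eV.
λ = 1240 / 470.0 = 2.638 nm.

2.638 nm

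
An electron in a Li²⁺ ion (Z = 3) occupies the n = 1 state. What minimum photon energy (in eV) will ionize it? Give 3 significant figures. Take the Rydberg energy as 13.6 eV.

E_n = −13.6 Z²/n² = −122.4/n² eV for Z = 3.
E_1 = −122.4/1 = −122 eV, so ionization (to E = 0) requires 122 eV.

122 eV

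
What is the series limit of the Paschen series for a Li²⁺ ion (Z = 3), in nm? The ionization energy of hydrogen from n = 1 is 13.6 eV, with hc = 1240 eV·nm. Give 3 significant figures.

91.2 nm

The Paschen series has lower level n_f = 3; the series limit corresponds to n_i → ∞.
ΔE_max = 13.6 × 9 / 3² = 13.60 eV.
λ_min = 1240 / 13.60 = 91.2 nm.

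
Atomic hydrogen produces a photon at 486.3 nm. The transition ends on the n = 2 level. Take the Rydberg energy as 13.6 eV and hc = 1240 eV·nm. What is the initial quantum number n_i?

The photon energy is ΔE = hc/λ = 1240 / 486.3 = 2.550 eV.
With Z = 1, ΔE = 13.60 × (1/n_f² − 1/n_i²), so 1/n_f² − 1/n_i² = 0.1875.
With n_f = 2: 1/n_i² = 1/4 − 0.1875 = 0.06251, so n_i ≈ 4.00.

n_i = 4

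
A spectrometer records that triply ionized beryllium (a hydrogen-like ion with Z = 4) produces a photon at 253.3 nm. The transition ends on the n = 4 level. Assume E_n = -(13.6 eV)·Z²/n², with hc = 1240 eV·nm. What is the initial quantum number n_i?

n_i = 5

The photon energy is ΔE = hc/λ = 1240 / 253.3 = 4.895 eV.
With Z = 4, ΔE = 217.6 × (1/n_f² − 1/n_i²), so 1/n_f² − 1/n_i² = 0.02250.
With n_f = 4: 1/n_i² = 1/16 − 0.02250 = 0.04000, so n_i ≈ 5.00.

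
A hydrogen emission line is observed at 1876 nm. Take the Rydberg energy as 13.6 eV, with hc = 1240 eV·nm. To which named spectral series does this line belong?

ΔE = 1240/1876 = 0.6610 eV.
This matches 13.6 × (1/3² − 1/4²), so n_f = 3: the Paschen series.

Paschen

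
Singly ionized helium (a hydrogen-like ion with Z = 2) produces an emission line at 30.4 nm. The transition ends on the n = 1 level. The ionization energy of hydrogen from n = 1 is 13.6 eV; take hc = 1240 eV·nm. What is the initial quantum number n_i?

The photon energy is ΔE = hc/λ = 1240 / 30.4 = 40.79 eV.
With Z = 2, ΔE = 54.40 × (1/n_f² − 1/n_i²), so 1/n_f² − 1/n_i² = 0.7498.
With n_f = 1: 1/n_i² = 1/1 − 0.7498 = 0.2502, so n_i ≈ 2.00.

n_i = 2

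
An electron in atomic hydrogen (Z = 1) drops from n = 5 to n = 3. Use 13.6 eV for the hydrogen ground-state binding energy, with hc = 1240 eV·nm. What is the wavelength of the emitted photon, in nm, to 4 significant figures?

1282 nm

ΔE = 13.60 × (1/3² − 1/5²) = 13.60 × 0.07111 = 0.9671 eV.
λ = hc/ΔE = 1240 / 0.9671 = 1282 nm.
This line belongs to the Paschen series.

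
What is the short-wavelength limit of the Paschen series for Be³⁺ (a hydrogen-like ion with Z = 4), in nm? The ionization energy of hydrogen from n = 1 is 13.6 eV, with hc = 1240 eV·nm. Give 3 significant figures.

51.3 nm

The Paschen series has lower level n_f = 3; the series limit corresponds to n_i → ∞.
ΔE_max = 13.6 × 16 / 3² = 24.18 eV.
λ_min = 1240 / 24.18 = 51.3 nm.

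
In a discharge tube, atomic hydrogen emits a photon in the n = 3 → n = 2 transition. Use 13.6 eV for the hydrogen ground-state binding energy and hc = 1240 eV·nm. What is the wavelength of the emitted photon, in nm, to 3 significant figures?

ΔE = 13.60 × (1/2² − 1/3²) = 13.60 × 0.1389 = 1.889 eV.
λ = hc/ΔE = 1240 / 1.889 = 656 nm.

656 nm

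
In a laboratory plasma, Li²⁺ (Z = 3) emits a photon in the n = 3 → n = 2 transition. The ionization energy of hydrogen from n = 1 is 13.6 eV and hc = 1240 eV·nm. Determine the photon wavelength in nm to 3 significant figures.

72.9 nm

For Z = 3 the level energies scale as Z², so the effective Rydberg energy is 13.6 × 9 = 122.4 eV.
ΔE = 122.4 × (1/2² − 1/3²) = 122.4 × 0.1389 = 17.00 eV.
λ = hc/ΔE = 1240 / 17.00 = 72.9 nm.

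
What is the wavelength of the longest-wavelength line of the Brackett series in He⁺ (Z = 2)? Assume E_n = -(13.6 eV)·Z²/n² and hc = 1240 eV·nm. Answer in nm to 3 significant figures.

The Brackett series terminates on n_f = 4; the first line has n_i = 4+1 = 5.
ΔE = 54.40 × (1/4² − 1/5²) = 1.224 eV.
λ = 1240 / 1.224 = 1010 nm.

1010 nm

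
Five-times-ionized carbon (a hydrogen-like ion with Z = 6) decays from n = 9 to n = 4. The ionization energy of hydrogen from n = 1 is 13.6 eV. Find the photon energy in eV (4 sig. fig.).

24.56 eV

The Bohr energies scale as Z², so for Z = 6: E_n = −489.6/n² eV.
E_9 = −489.6/81 = −6.044 eV and E_4 = −489.6/16 = −30.60 eV.
The photon energy is |E_9 − E_4| = 24.56 eV.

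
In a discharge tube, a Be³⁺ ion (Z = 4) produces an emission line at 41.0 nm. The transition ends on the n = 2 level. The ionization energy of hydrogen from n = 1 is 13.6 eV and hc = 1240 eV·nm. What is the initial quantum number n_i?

The photon energy is ΔE = hc/λ = 1240 / 41.0 = 30.24 eV.
With Z = 4, ΔE = 217.6 × (1/n_f² − 1/n_i²), so 1/n_f² − 1/n_i² = 0.1390.
With n_f = 2: 1/n_i² = 1/4 − 0.1390 = 0.1110, so n_i ≈ 3.00.

n_i = 3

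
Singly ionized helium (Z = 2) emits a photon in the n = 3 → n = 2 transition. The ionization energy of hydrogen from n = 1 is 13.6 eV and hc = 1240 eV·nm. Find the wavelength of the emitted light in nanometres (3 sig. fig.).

For Z = 2 the level energies scale as Z², so the effective Rydberg energy is 13.6 × 4 = 54.40 eV.
ΔE = 54.40 × (1/2² − 1/3²) = 54.40 × 0.1389 = 7.556 eV.
λ = hc/ΔE = 1240 / 7.556 = 164 nm.

164 nm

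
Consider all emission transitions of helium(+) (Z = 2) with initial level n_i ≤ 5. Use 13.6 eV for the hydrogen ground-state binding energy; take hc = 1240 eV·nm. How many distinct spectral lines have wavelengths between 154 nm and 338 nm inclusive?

Enumerate all n_i → n_f pairs with 1 ≤ n_f < n_i ≤ 5 and compute λ = 1240 / [13.6·4·(1/n_f² − 1/n_i²)].
Lines falling in [154, 338] nm: 3→2 (164.1 nm), 5→3 (320.5 nm).

2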